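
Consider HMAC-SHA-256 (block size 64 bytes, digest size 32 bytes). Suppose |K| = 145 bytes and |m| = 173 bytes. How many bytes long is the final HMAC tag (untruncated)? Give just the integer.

The tag is one SHA-256 digest: 32 bytes.

32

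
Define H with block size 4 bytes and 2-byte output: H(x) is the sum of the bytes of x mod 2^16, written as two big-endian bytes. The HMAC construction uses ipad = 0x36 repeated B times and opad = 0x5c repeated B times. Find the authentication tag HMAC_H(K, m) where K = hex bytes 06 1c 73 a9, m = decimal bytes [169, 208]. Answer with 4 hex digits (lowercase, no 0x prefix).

0277

Key hex bytes 06 1c 73 a9 is exactly B = 4 bytes: K' = 06 1c 73 a9.
K' ⊕ ipad = 30 2a 45 9f.  K' ⊕ opad = 5a 40 2f f5.
Inner input = (K'⊕ipad) ∥ m = 30 2a 45 9f ∥ a9 d0.
Inner hash: sum = 48+42+69+159+169+208 = 695 → 02 b7.
Outer input = (K'⊕opad) ∥ inner = 5a 40 2f f5 ∥ 02 b7.
Outer hash (tag): sum = 90+64+47+245+2+183 = 631 → 02 77.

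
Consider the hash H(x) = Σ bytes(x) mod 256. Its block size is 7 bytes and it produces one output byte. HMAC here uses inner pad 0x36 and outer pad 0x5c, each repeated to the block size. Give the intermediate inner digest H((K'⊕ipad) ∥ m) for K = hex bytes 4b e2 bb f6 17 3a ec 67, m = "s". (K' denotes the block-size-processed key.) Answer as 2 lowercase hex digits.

Key hex bytes 4b e2 bb f6 17 3a ec 67 is 8 bytes > B = 7, so hash it first: H(key) = 82, then zero-pad to 7 bytes: K' = 82 00 00 00 00 00 00.
K' ⊕ ipad = b4 36 36 36 36 36 36.
Inner input = b4 36 36 36 36 36 36 ∥ 73.
Inner hash: sum = 180+54+54+54+54+54+54+115 = 619; mod 256 = 107 → 6b.

6b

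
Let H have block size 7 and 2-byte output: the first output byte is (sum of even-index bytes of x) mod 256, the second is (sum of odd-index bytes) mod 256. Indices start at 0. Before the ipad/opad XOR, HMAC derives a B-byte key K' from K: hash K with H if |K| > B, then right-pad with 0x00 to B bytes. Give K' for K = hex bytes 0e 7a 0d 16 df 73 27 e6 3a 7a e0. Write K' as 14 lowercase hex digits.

|K| = 11 > B = 7, so first hash the key.
H(K): even-index sum = 571 mod 256 = 59; odd-index sum = 611 mod 256 = 99 → 3b 63.
Zero-pad H(K) = 3b 63 to 7 bytes: K' = 3b 63 00 00 00 00 00.

3b630000000000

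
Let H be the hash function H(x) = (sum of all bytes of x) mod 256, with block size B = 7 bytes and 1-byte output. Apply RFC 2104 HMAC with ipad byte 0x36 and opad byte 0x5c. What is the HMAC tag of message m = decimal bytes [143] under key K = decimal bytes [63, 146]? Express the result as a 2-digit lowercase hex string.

Key decimal bytes [63, 146] = 3f 92 is 2 bytes ≤ B = 7; zero-pad to 7 bytes: K' = 3f 92 00 00 00 00 00.
K' ⊕ ipad = 09 a4 36 36 36 36 36.  K' ⊕ opad = 63 ce 5c 5c 5c 5c 5c.
Inner input = (K'⊕ipad) ∥ m = 09 a4 36 36 36 36 36 ∥ 8f.
Inner hash: sum = 9+164+54+54+54+54+54+143 = 586; mod 256 = 74 → 4a.
Outer input = (K'⊕opad) ∥ inner = 63 ce 5c 5c 5c 5c 5c ∥ 4a.
Outer hash (tag): sum = 99+206+92+92+92+92+92+74 = 839; mod 256 = 71 → 47.

47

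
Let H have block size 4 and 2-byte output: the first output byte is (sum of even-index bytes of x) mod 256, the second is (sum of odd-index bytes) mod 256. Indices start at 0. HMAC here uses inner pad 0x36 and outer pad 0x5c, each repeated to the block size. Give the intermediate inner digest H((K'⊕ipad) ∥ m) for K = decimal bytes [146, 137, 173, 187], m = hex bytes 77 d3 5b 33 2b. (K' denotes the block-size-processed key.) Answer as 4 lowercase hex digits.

3c52

Key decimal bytes [146, 137, 173, 187] = 92 89 ad bb is exactly B = 4 bytes: K' = 92 89 ad bb.
K' ⊕ ipad = a4 bf 9b 8d.
Inner input = a4 bf 9b 8d ∥ 77 d3 5b 33 2b.
Inner hash: even-index sum = 572 mod 256 = 60; odd-index sum = 594 mod 256 = 82 → 3c 52.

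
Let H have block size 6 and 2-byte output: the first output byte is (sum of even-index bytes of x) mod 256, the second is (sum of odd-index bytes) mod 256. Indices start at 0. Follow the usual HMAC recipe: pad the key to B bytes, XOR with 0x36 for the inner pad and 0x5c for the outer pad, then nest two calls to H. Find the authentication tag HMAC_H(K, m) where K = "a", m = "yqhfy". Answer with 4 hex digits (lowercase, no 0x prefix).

Key "a" = 61 is 1 byte ≤ B = 6; zero-pad to 6 bytes: K' = 61 00 00 00 00 00.
K' ⊕ ipad = 57 36 36 36 36 36.  K' ⊕ opad = 3d 5c 5c 5c 5c 5c.
Inner input = (K'⊕ipad) ∥ m = 57 36 36 36 36 36 ∥ 79 71 68 66 79.
Inner hash: even-index sum = 541 mod 256 = 29; odd-index sum = 377 mod 256 = 121 → 1d 79.
Outer input = (K'⊕opad) ∥ inner = 3d 5c 5c 5c 5c 5c ∥ 1d 79.
Outer hash (tag): even-index sum = 274 mod 256 = 18; odd-index sum = 397 mod 256 = 141 → 12 8d.

128d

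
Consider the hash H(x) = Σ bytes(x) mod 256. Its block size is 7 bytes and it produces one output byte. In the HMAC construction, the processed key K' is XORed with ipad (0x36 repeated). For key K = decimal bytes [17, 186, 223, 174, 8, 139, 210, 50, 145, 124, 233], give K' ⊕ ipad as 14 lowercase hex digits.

Key decimal bytes [17, 186, 223, 174, 8, 139, 210, 50, 145, 124, 233] = 11 ba df ae 08 8b d2 32 91 7c e9 is 11 bytes > B = 7, so hash it first: H(key) = e5, then zero-pad to 7 bytes: K' = e5 00 00 00 00 00 00.
XOR each byte with 0x36: e5⊕36=d3, 00⊕36=36, 00⊕36=36, 00⊕36=36, 00⊕36=36, 00⊕36=36, 00⊕36=36.

d3363636363636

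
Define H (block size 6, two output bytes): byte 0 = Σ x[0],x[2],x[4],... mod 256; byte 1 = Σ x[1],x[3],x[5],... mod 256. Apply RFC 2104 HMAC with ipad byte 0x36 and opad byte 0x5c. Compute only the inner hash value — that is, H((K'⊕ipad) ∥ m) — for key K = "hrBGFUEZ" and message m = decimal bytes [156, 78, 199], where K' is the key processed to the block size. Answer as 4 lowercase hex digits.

Key "hrBGFUEZ" = 68 72 42 47 46 55 45 5a is 8 bytes > B = 6, so hash it first: H(key) = 35 68, then zero-pad to 6 bytes: K' = 35 68 00 00 00 00.
K' ⊕ ipad = 03 5e 36 36 36 36.
Inner input = 03 5e 36 36 36 36 ∥ 9c 4e c7.
Inner hash: even-index sum = 466 mod 256 = 210; odd-index sum = 280 mod 256 = 24 → d2 18.

d218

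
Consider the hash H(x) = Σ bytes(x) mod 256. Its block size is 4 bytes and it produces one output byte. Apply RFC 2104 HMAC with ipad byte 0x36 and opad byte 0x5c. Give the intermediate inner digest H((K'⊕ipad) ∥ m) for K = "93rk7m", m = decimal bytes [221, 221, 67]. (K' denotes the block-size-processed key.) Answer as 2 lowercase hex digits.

Key "93rk7m" = 39 33 72 6b 37 6d is 6 bytes > B = 4, so hash it first: H(key) = ed, then zero-pad to 4 bytes: K' = ed 00 00 00.
K' ⊕ ipad = db 36 36 36.
Inner input = db 36 36 36 ∥ dd dd 43.
Inner hash: sum = 219+54+54+54+221+221+67 = 890; mod 256 = 122 → 7a.

7a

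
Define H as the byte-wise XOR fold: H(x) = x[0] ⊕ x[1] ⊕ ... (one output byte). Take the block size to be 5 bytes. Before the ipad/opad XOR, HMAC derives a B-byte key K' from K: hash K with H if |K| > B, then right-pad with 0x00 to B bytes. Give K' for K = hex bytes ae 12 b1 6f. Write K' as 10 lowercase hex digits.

Key hex bytes ae 12 b1 6f is 4 bytes ≤ B = 5; zero-pad to 5 bytes: K' = ae 12 b1 6f 00.

ae12b16f00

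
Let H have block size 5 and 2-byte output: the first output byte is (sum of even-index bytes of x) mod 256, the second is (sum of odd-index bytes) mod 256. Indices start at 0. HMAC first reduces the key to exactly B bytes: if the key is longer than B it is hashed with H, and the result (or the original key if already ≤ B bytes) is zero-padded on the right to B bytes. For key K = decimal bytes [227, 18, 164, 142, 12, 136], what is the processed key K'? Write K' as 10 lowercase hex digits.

|K| = 6 > B = 5, so first hash the key.
H(K): even-index sum = 403 mod 256 = 147; odd-index sum = 296 mod 256 = 40 → 93 28.
Zero-pad H(K) = 93 28 to 5 bytes: K' = 93 28 00 00 00.

9328000000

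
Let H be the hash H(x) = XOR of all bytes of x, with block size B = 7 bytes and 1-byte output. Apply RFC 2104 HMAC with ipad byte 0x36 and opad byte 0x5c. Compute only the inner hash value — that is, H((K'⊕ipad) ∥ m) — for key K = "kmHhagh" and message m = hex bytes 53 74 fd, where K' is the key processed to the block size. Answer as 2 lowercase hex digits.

Key "kmHhagh" = 6b 6d 48 68 61 67 68 is exactly B = 7 bytes: K' = 6b 6d 48 68 61 67 68.
K' ⊕ ipad = 5d 5b 7e 5e 57 51 5e.
Inner input = 5d 5b 7e 5e 57 51 5e ∥ 53 74 fd.
Inner hash: XOR 5d⊕5b⊕7e⊕5e⊕57⊕51⊕5e⊕53⊕74⊕fd = a4.

a4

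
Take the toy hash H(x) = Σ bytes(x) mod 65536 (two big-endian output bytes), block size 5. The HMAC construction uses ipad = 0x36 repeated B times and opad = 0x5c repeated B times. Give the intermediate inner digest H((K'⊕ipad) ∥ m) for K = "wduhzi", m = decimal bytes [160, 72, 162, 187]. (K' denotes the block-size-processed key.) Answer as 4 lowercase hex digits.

Key "wduhzi" = 77 64 75 68 7a 69 is 6 bytes > B = 5, so hash it first: H(key) = 02 9b, then zero-pad to 5 bytes: K' = 02 9b 00 00 00.
K' ⊕ ipad = 34 ad 36 36 36.
Inner input = 34 ad 36 36 36 ∥ a0 48 a2 bb.
Inner hash: sum = 52+173+54+54+54+160+72+162+187 = 968 → 03 c8.

03c8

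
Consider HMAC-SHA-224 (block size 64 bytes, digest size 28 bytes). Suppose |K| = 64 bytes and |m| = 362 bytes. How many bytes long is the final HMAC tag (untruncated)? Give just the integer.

28

The tag is one SHA-224 digest: 28 bytes.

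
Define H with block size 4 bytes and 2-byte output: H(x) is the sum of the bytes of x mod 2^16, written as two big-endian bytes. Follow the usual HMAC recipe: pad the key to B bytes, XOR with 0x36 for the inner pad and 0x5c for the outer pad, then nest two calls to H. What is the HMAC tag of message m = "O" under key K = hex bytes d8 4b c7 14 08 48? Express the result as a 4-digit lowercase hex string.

0190

Key hex bytes d8 4b c7 14 08 48 is 6 bytes > B = 4, so hash it first: H(key) = 02 4e, then zero-pad to 4 bytes: K' = 02 4e 00 00.
K' ⊕ ipad = 34 78 36 36.  K' ⊕ opad = 5e 12 5c 5c.
Inner input = (K'⊕ipad) ∥ m = 34 78 36 36 ∥ 4f.
Inner hash: sum = 52+120+54+54+79 = 359 → 01 67.
Outer input = (K'⊕opad) ∥ inner = 5e 12 5c 5c ∥ 01 67.
Outer hash (tag): sum = 94+18+92+92+1+103 = 400 → 01 90.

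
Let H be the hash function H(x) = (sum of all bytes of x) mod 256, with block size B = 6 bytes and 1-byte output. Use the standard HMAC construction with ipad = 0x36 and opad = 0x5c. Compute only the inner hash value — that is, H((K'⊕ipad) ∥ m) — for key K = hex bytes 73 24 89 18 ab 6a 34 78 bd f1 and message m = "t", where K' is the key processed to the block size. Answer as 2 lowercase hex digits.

13

Key hex bytes 73 24 89 18 ab 6a 34 78 bd f1 is 10 bytes > B = 6, so hash it first: H(key) = a7, then zero-pad to 6 bytes: K' = a7 00 00 00 00 00.
K' ⊕ ipad = 91 36 36 36 36 36.
Inner input = 91 36 36 36 36 36 ∥ 74.
Inner hash: sum = 145+54+54+54+54+54+116 = 531; mod 256 = 19 → 13.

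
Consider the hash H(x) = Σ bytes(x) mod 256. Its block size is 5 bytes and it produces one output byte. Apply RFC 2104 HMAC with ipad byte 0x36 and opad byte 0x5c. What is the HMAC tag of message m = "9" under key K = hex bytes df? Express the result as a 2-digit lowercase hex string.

ed

Key hex bytes df is 1 byte ≤ B = 5; zero-pad to 5 bytes: K' = df 00 00 00 00.
K' ⊕ ipad = e9 36 36 36 36.  K' ⊕ opad = 83 5c 5c 5c 5c.
Inner input = (K'⊕ipad) ∥ m = e9 36 36 36 36 ∥ 39.
Inner hash: sum = 233+54+54+54+54+57 = 506; mod 256 = 250 → fa.
Outer input = (K'⊕opad) ∥ inner = 83 5c 5c 5c 5c ∥ fa.
Outer hash (tag): sum = 131+92+92+92+92+250 = 749; mod 256 = 237 → ed.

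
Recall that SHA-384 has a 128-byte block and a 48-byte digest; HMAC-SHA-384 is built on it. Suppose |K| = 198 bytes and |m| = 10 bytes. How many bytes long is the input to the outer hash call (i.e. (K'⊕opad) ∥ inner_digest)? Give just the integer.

176

Key is 198 > 128 bytes, so it is hashed to 48 bytes then zero-padded to 128: |K'| = 128.
Outer input = (K'⊕opad) ∥ H(inner) → 128 + 48 = 176 bytes.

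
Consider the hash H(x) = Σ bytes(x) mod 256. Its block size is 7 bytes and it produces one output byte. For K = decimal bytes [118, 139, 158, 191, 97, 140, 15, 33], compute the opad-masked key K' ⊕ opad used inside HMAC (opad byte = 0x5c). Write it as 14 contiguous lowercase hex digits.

275c5c5c5c5c5c

Key decimal bytes [118, 139, 158, 191, 97, 140, 15, 33] = 76 8b 9e bf 61 8c 0f 21 is 8 bytes > B = 7, so hash it first: H(key) = 7b, then zero-pad to 7 bytes: K' = 7b 00 00 00 00 00 00.
XOR each byte with 0x5c: 7b⊕5c=27, 00⊕5c=5c, 00⊕5c=5c, 00⊕5c=5c, 00⊕5c=5c, 00⊕5c=5c, 00⊕5c=5c.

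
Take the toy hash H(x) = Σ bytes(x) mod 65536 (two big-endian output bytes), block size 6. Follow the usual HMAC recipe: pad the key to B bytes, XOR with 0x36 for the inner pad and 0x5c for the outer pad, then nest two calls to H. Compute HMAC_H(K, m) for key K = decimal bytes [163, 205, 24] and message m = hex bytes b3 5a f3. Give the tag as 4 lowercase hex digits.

034c

Key decimal bytes [163, 205, 24] = a3 cd 18 is 3 bytes ≤ B = 6; zero-pad to 6 bytes: K' = a3 cd 18 00 00 00.
K' ⊕ ipad = 95 fb 2e 36 36 36.  K' ⊕ opad = ff 91 44 5c 5c 5c.
Inner input = (K'⊕ipad) ∥ m = 95 fb 2e 36 36 36 ∥ b3 5a f3.
Inner hash: sum = 149+251+46+54+54+54+179+90+243 = 1120 → 04 60.
Outer input = (K'⊕opad) ∥ inner = ff 91 44 5c 5c 5c ∥ 04 60.
Outer hash (tag): sum = 255+145+68+92+92+92+4+96 = 844 → 03 4c.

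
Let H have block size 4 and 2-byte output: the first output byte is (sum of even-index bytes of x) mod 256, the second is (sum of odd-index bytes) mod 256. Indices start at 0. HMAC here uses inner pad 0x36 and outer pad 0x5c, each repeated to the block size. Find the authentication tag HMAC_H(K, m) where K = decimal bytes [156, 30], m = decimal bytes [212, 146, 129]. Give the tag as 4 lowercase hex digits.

Key decimal bytes [156, 30] = 9c 1e is 2 bytes ≤ B = 4; zero-pad to 4 bytes: K' = 9c 1e 00 00.
K' ⊕ ipad = aa 28 36 36.  K' ⊕ opad = c0 42 5c 5c.
Inner input = (K'⊕ipad) ∥ m = aa 28 36 36 ∥ d4 92 81.
Inner hash: even-index sum = 565 mod 256 = 53; odd-index sum = 240 mod 256 = 240 → 35 f0.
Outer input = (K'⊕opad) ∥ inner = c0 42 5c 5c ∥ 35 f0.
Outer hash (tag): even-index sum = 337 mod 256 = 81; odd-index sum = 398 mod 256 = 142 → 51 8e.

518e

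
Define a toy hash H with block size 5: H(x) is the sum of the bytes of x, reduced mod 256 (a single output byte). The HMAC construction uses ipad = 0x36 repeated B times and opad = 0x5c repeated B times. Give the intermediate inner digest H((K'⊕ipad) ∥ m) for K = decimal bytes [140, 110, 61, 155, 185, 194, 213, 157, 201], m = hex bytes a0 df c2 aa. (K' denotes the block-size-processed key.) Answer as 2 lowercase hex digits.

Key decimal bytes [140, 110, 61, 155, 185, 194, 213, 157, 201] = 8c 6e 3d 9b b9 c2 d5 9d c9 is 9 bytes > B = 5, so hash it first: H(key) = 88, then zero-pad to 5 bytes: K' = 88 00 00 00 00.
K' ⊕ ipad = be 36 36 36 36.
Inner input = be 36 36 36 36 ∥ a0 df c2 aa.
Inner hash: sum = 190+54+54+54+54+160+223+194+170 = 1153; mod 256 = 129 → 81.

81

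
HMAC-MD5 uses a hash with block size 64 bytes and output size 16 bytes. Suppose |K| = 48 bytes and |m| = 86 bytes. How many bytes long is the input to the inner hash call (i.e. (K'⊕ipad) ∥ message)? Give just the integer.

Key is 48 ≤ 64 bytes, zero-padded: |K'| = 64.
Inner input = (K'⊕ipad) ∥ m → 64 + 86 = 150 bytes.

150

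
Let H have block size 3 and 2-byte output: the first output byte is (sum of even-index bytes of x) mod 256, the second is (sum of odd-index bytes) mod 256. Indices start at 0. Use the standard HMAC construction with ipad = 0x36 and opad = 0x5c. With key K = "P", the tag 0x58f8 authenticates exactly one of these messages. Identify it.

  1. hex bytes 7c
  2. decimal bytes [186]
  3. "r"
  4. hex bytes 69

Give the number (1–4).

Key "P" = 50 is 1 byte ≤ B = 3; zero-pad to 3 bytes: K' = 50 00 00.
K' ⊕ ipad = 66 36 36; K' ⊕ opad = 0c 5c 5c.
m1: inner = H(66 36 36 7c) = 9c b2; tag = H(0c 5c 5c 9c b2) = 1af8
m2: inner = H(66 36 36 ba) = 9c f0; tag = H(0c 5c 5c 9c f0) = 58f8 ← matches
m3: inner = H(66 36 36 72) = 9c a8; tag = H(0c 5c 5c 9c a8) = 10f8
m4: inner = H(66 36 36 69) = 9c 9f; tag = H(0c 5c 5c 9c 9f) = 07f8

2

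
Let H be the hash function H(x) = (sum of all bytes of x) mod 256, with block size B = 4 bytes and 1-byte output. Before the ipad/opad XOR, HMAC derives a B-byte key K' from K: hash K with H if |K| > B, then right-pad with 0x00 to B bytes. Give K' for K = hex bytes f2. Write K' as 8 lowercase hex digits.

Key hex bytes f2 is 1 byte ≤ B = 4; zero-pad to 4 bytes: K' = f2 00 00 00.

f2000000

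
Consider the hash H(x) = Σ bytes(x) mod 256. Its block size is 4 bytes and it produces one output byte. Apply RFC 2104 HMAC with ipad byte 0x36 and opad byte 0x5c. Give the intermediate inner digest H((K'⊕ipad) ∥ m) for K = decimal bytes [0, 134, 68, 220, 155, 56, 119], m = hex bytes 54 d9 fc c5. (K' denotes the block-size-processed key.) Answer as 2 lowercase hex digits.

Key decimal bytes [0, 134, 68, 220, 155, 56, 119] = 00 86 44 dc 9b 38 77 is 7 bytes > B = 4, so hash it first: H(key) = f0, then zero-pad to 4 bytes: K' = f0 00 00 00.
K' ⊕ ipad = c6 36 36 36.
Inner input = c6 36 36 36 ∥ 54 d9 fc c5.
Inner hash: sum = 198+54+54+54+84+217+252+197 = 1110; mod 256 = 86 → 56.

56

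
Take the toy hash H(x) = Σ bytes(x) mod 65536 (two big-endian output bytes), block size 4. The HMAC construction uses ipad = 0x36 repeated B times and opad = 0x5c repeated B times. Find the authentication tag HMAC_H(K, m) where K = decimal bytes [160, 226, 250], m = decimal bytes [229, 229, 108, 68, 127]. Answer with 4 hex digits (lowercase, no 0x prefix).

0326

Key decimal bytes [160, 226, 250] = a0 e2 fa is 3 bytes ≤ B = 4; zero-pad to 4 bytes: K' = a0 e2 fa 00.
K' ⊕ ipad = 96 d4 cc 36.  K' ⊕ opad = fc be a6 5c.
Inner input = (K'⊕ipad) ∥ m = 96 d4 cc 36 ∥ e5 e5 6c 44 7f.
Inner hash: sum = 150+212+204+54+229+229+108+68+127 = 1381 → 05 65.
Outer input = (K'⊕opad) ∥ inner = fc be a6 5c ∥ 05 65.
Outer hash (tag): sum = 252+190+166+92+5+101 = 806 → 03 26.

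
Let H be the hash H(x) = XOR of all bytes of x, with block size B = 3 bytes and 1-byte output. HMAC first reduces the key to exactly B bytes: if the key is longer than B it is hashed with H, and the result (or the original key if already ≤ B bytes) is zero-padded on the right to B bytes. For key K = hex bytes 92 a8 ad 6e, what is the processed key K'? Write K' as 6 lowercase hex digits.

f90000

|K| = 4 > B = 3, so first hash the key.
H(K): XOR 92⊕a8⊕ad⊕6e = f9.
Zero-pad H(K) = f9 to 3 bytes: K' = f9 00 00.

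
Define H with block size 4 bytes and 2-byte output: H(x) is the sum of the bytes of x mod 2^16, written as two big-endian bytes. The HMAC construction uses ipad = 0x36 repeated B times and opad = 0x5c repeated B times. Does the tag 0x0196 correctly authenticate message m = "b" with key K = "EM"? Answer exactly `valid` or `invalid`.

Key "EM" = 45 4d is 2 bytes ≤ B = 4; zero-pad to 4 bytes: K' = 45 4d 00 00.
K' ⊕ ipad = 73 7b 36 36; K' ⊕ opad = 19 11 5c 5c.
Inner hash: sum = 115+123+54+54+98 = 444 → 01 bc.
Outer hash (recomputed tag): sum = 25+17+92+92+1+188 = 415 → 01 9f.
Recomputed tag = 019f; claimed = 0196 → mismatch.

invalid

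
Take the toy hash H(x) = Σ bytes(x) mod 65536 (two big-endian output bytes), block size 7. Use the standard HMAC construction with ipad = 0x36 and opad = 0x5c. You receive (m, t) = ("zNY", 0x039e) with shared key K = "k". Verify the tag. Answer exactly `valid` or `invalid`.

Key "k" = 6b is 1 byte ≤ B = 7; zero-pad to 7 bytes: K' = 6b 00 00 00 00 00 00.
K' ⊕ ipad = 5d 36 36 36 36 36 36; K' ⊕ opad = 37 5c 5c 5c 5c 5c 5c.
Inner hash: sum = 93+54+54+54+54+54+54+122+78+89 = 706 → 02 c2.
Outer hash (recomputed tag): sum = 55+92+92+92+92+92+92+2+194 = 803 → 03 23.
Recomputed tag = 0323; claimed = 039e → mismatch.

invalid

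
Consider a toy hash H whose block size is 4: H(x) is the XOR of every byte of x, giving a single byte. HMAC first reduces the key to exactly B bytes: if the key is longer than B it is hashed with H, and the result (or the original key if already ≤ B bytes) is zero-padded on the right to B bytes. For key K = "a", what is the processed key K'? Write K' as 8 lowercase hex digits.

61000000

Key "a" = 61 is 1 byte ≤ B = 4; zero-pad to 4 bytes: K' = 61 00 00 00.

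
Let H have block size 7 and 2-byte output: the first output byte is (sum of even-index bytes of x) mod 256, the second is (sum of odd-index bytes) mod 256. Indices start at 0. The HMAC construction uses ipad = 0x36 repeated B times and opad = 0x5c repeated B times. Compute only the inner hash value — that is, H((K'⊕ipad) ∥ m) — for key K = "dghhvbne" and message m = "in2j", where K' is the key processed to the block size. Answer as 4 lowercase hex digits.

Key "dghhvbne" = 64 67 68 68 76 62 6e 65 is 8 bytes > B = 7, so hash it first: H(key) = b0 96, then zero-pad to 7 bytes: K' = b0 96 00 00 00 00 00.
K' ⊕ ipad = 86 a0 36 36 36 36 36.
Inner input = 86 a0 36 36 36 36 36 ∥ 69 6e 32 6a.
Inner hash: even-index sum = 512 mod 256 = 0; odd-index sum = 423 mod 256 = 167 → 00 a7.

00a7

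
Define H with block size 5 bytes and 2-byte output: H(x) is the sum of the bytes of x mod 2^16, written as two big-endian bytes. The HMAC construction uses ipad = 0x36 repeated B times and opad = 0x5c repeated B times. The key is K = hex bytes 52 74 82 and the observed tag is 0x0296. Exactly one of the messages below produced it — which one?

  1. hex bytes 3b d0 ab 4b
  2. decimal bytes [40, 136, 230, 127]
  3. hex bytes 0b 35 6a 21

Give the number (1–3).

1

Key hex bytes 52 74 82 is 3 bytes ≤ B = 5; zero-pad to 5 bytes: K' = 52 74 82 00 00.
K' ⊕ ipad = 64 42 b4 36 36; K' ⊕ opad = 0e 28 de 5c 5c.
m1: inner = H(64 42 b4 36 36 3b d0 ab 4b) = 03 c7; tag = H(0e 28 de 5c 5c 03 c7) = 0296 ← matches
m2: inner = H(64 42 b4 36 36 28 88 e6 7f) = 03 db; tag = H(0e 28 de 5c 5c 03 db) = 02aa
m3: inner = H(64 42 b4 36 36 0b 35 6a 21) = 02 91; tag = H(0e 28 de 5c 5c 02 91) = 025f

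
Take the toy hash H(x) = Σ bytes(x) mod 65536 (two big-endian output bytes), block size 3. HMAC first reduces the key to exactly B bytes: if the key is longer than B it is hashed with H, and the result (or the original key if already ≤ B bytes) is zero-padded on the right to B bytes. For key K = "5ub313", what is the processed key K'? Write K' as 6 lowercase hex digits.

|K| = 6 > B = 3, so first hash the key.
H(K): sum = 53+117+98+51+49+51 = 419 → 01 a3.
Zero-pad H(K) = 01 a3 to 3 bytes: K' = 01 a3 00.

01a300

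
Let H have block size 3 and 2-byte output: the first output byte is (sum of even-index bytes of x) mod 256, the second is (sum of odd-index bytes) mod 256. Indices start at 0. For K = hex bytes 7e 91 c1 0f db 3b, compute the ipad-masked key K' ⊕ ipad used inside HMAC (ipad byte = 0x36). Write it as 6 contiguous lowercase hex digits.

2ced36

Key hex bytes 7e 91 c1 0f db 3b is 6 bytes > B = 3, so hash it first: H(key) = 1a db, then zero-pad to 3 bytes: K' = 1a db 00.
XOR each byte with 0x36: 1a⊕36=2c, db⊕36=ed, 00⊕36=36.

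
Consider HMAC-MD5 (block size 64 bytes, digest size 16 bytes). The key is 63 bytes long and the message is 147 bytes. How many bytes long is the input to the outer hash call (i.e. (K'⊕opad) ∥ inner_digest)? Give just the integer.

Key is 63 ≤ 64 bytes, zero-padded: |K'| = 64.
Outer input = (K'⊕opad) ∥ H(inner) → 64 + 16 = 80 bytes.

80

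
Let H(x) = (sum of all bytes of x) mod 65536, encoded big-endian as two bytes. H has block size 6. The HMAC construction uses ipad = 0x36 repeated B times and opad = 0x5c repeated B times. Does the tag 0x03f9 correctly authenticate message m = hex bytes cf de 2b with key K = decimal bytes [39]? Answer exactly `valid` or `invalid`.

invalid

Key decimal bytes [39] = 27 is 1 byte ≤ B = 6; zero-pad to 6 bytes: K' = 27 00 00 00 00 00.
K' ⊕ ipad = 11 36 36 36 36 36; K' ⊕ opad = 7b 5c 5c 5c 5c 5c.
Inner hash: sum = 17+54+54+54+54+54+207+222+43 = 759 → 02 f7.
Outer hash (recomputed tag): sum = 123+92+92+92+92+92+2+247 = 832 → 03 40.
Recomputed tag = 0340; claimed = 03f9 → mismatch.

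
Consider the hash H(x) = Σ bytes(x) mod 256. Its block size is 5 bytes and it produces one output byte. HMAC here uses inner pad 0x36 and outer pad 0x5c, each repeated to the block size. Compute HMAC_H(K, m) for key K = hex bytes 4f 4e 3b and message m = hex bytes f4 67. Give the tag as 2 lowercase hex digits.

09

Key hex bytes 4f 4e 3b is 3 bytes ≤ B = 5; zero-pad to 5 bytes: K' = 4f 4e 3b 00 00.
K' ⊕ ipad = 79 78 0d 36 36.  K' ⊕ opad = 13 12 67 5c 5c.
Inner input = (K'⊕ipad) ∥ m = 79 78 0d 36 36 ∥ f4 67.
Inner hash: sum = 121+120+13+54+54+244+103 = 709; mod 256 = 197 → c5.
Outer input = (K'⊕opad) ∥ inner = 13 12 67 5c 5c ∥ c5.
Outer hash (tag): sum = 19+18+103+92+92+197 = 521; mod 256 = 9 → 09.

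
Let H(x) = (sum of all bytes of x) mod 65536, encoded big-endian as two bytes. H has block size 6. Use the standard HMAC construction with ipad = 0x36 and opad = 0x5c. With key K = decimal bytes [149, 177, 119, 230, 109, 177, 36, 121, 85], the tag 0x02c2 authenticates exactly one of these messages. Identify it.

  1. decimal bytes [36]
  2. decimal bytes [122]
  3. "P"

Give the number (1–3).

Key decimal bytes [149, 177, 119, 230, 109, 177, 36, 121, 85] = 95 b1 77 e6 6d b1 24 79 55 is 9 bytes > B = 6, so hash it first: H(key) = 04 b3, then zero-pad to 6 bytes: K' = 04 b3 00 00 00 00.
K' ⊕ ipad = 32 85 36 36 36 36; K' ⊕ opad = 58 ef 5c 5c 5c 5c.
m1: inner = H(32 85 36 36 36 36 24) = 01 b3; tag = H(58 ef 5c 5c 5c 5c 01 b3) = 036b
m2: inner = H(32 85 36 36 36 36 7a) = 02 09; tag = H(58 ef 5c 5c 5c 5c 02 09) = 02c2 ← matches
m3: inner = H(32 85 36 36 36 36 50) = 01 df; tag = H(58 ef 5c 5c 5c 5c 01 df) = 0397

2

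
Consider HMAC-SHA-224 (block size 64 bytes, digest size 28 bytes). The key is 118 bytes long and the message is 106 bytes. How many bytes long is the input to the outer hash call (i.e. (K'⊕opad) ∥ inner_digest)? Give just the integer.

Key is 118 > 64 bytes, so it is hashed to 28 bytes then zero-padded to 64: |K'| = 64.
Outer input = (K'⊕opad) ∥ H(inner) → 64 + 28 = 92 bytes.

92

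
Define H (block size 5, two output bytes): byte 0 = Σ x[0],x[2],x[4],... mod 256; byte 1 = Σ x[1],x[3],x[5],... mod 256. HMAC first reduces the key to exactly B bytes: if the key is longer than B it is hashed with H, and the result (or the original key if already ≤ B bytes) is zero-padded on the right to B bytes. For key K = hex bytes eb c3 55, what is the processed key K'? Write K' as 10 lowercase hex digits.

Key hex bytes eb c3 55 is 3 bytes ≤ B = 5; zero-pad to 5 bytes: K' = eb c3 55 00 00.

ebc3550000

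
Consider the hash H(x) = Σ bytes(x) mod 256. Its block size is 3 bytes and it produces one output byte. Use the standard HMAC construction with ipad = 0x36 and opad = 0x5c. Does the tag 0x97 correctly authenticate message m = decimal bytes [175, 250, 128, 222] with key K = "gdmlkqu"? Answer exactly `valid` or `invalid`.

valid

Key "gdmlkqu" = 67 64 6d 6c 6b 71 75 is 7 bytes > B = 3, so hash it first: H(key) = f5, then zero-pad to 3 bytes: K' = f5 00 00.
K' ⊕ ipad = c3 36 36; K' ⊕ opad = a9 5c 5c.
Inner hash: sum = 195+54+54+175+250+128+222 = 1078; mod 256 = 54 → 36.
Outer hash (recomputed tag): sum = 169+92+92+54 = 407; mod 256 = 151 → 97.
Recomputed tag = 97; claimed = 97 → match.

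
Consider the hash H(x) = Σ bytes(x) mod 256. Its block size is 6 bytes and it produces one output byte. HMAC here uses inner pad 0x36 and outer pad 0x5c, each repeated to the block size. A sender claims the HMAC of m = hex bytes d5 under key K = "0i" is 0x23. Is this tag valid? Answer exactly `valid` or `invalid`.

Key "0i" = 30 69 is 2 bytes ≤ B = 6; zero-pad to 6 bytes: K' = 30 69 00 00 00 00.
K' ⊕ ipad = 06 5f 36 36 36 36; K' ⊕ opad = 6c 35 5c 5c 5c 5c.
Inner hash: sum = 6+95+54+54+54+54+213 = 530; mod 256 = 18 → 12.
Outer hash (recomputed tag): sum = 108+53+92+92+92+92+18 = 547; mod 256 = 35 → 23.
Recomputed tag = 23; claimed = 23 → match.

valid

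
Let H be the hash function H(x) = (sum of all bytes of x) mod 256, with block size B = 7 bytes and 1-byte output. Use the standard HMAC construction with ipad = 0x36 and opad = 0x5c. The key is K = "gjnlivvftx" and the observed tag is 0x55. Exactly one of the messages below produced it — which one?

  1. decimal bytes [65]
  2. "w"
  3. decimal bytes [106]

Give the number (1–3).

2

Key "gjnlivvftx" = 67 6a 6e 6c 69 76 76 66 74 78 is 10 bytes > B = 7, so hash it first: H(key) = 52, then zero-pad to 7 bytes: K' = 52 00 00 00 00 00 00.
K' ⊕ ipad = 64 36 36 36 36 36 36; K' ⊕ opad = 0e 5c 5c 5c 5c 5c 5c.
m1: inner = H(64 36 36 36 36 36 36 41) = e9; tag = H(0e 5c 5c 5c 5c 5c 5c e9) = 1f
m2: inner = H(64 36 36 36 36 36 36 77) = 1f; tag = H(0e 5c 5c 5c 5c 5c 5c 1f) = 55 ← matches
m3: inner = H(64 36 36 36 36 36 36 6a) = 12; tag = H(0e 5c 5c 5c 5c 5c 5c 12) = 48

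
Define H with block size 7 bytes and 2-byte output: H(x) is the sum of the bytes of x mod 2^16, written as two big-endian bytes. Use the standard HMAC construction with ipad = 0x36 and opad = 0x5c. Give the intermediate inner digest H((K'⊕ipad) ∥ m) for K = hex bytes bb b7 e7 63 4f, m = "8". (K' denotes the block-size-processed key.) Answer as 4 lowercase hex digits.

0351

Key hex bytes bb b7 e7 63 4f is 5 bytes ≤ B = 7; zero-pad to 7 bytes: K' = bb b7 e7 63 4f 00 00.
K' ⊕ ipad = 8d 81 d1 55 79 36 36.
Inner input = 8d 81 d1 55 79 36 36 ∥ 38.
Inner hash: sum = 141+129+209+85+121+54+54+56 = 849 → 03 51.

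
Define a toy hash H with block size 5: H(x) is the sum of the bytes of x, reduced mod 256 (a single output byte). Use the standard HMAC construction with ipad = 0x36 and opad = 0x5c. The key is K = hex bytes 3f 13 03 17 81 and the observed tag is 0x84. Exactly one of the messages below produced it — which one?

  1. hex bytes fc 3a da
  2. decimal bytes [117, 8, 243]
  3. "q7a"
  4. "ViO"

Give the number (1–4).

Key hex bytes 3f 13 03 17 81 is exactly B = 5 bytes: K' = 3f 13 03 17 81.
K' ⊕ ipad = 09 25 35 21 b7; K' ⊕ opad = 63 4f 5f 4b dd.
m1: inner = H(09 25 35 21 b7 fc 3a da) = 4b; tag = H(63 4f 5f 4b dd 4b) = 84 ← matches
m2: inner = H(09 25 35 21 b7 75 08 f3) = ab; tag = H(63 4f 5f 4b dd ab) = e4
m3: inner = H(09 25 35 21 b7 71 37 61) = 44; tag = H(63 4f 5f 4b dd 44) = 7d
m4: inner = H(09 25 35 21 b7 56 69 4f) = 49; tag = H(63 4f 5f 4b dd 49) = 82

1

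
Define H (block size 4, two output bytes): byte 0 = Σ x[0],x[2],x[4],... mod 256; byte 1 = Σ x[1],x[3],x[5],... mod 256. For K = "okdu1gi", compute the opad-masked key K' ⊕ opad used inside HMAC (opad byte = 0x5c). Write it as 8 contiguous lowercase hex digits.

311b5c5c

Key "okdu1gi" = 6f 6b 64 75 31 67 69 is 7 bytes > B = 4, so hash it first: H(key) = 6d 47, then zero-pad to 4 bytes: K' = 6d 47 00 00.
XOR each byte with 0x5c: 6d⊕5c=31, 47⊕5c=1b, 00⊕5c=5c, 00⊕5c=5c.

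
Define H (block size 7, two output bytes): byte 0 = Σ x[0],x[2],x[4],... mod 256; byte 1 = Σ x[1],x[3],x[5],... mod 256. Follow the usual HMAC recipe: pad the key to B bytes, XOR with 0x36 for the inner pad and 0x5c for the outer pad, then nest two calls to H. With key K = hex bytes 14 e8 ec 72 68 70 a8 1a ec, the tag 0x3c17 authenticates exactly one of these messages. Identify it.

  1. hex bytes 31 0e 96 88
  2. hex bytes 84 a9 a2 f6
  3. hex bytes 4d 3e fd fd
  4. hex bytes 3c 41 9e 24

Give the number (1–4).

Key hex bytes 14 e8 ec 72 68 70 a8 1a ec is 9 bytes > B = 7, so hash it first: H(key) = fc e4, then zero-pad to 7 bytes: K' = fc e4 00 00 00 00 00.
K' ⊕ ipad = ca d2 36 36 36 36 36; K' ⊕ opad = a0 b8 5c 5c 5c 5c 5c.
m1: inner = H(ca d2 36 36 36 36 36 31 0e 96 88) = 02 05; tag = H(a0 b8 5c 5c 5c 5c 5c 02 05) = b972
m2: inner = H(ca d2 36 36 36 36 36 84 a9 a2 f6) = 0b 64; tag = H(a0 b8 5c 5c 5c 5c 5c 0b 64) = 187b
m3: inner = H(ca d2 36 36 36 36 36 4d 3e fd fd) = a7 88; tag = H(a0 b8 5c 5c 5c 5c 5c a7 88) = 3c17 ← matches
m4: inner = H(ca d2 36 36 36 36 36 3c 41 9e 24) = d1 18; tag = H(a0 b8 5c 5c 5c 5c 5c d1 18) = cc41

3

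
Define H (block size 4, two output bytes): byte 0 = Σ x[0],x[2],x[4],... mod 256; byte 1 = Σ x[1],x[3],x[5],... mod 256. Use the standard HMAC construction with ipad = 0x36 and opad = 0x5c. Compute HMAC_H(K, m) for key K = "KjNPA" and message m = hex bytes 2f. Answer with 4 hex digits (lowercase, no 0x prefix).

Key "KjNPA" = 4b 6a 4e 50 41 is 5 bytes > B = 4, so hash it first: H(key) = da ba, then zero-pad to 4 bytes: K' = da ba 00 00.
K' ⊕ ipad = ec 8c 36 36.  K' ⊕ opad = 86 e6 5c 5c.
Inner input = (K'⊕ipad) ∥ m = ec 8c 36 36 ∥ 2f.
Inner hash: even-index sum = 337 mod 256 = 81; odd-index sum = 194 mod 256 = 194 → 51 c2.
Outer input = (K'⊕opad) ∥ inner = 86 e6 5c 5c ∥ 51 c2.
Outer hash (tag): even-index sum = 307 mod 256 = 51; odd-index sum = 516 mod 256 = 4 → 33 04.

3304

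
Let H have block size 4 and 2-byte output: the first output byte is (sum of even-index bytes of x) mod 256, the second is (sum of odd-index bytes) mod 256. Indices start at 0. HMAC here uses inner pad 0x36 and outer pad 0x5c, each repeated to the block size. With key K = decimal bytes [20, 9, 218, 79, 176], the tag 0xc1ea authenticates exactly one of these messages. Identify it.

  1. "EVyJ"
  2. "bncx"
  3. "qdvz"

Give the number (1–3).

2

Key decimal bytes [20, 9, 218, 79, 176] = 14 09 da 4f b0 is 5 bytes > B = 4, so hash it first: H(key) = 9e 58, then zero-pad to 4 bytes: K' = 9e 58 00 00.
K' ⊕ ipad = a8 6e 36 36; K' ⊕ opad = c2 04 5c 5c.
m1: inner = H(a8 6e 36 36 45 56 79 4a) = 9c 44; tag = H(c2 04 5c 5c 9c 44) = baa4
m2: inner = H(a8 6e 36 36 62 6e 63 78) = a3 8a; tag = H(c2 04 5c 5c a3 8a) = c1ea ← matches
m3: inner = H(a8 6e 36 36 71 64 76 7a) = c5 82; tag = H(c2 04 5c 5c c5 82) = e3e2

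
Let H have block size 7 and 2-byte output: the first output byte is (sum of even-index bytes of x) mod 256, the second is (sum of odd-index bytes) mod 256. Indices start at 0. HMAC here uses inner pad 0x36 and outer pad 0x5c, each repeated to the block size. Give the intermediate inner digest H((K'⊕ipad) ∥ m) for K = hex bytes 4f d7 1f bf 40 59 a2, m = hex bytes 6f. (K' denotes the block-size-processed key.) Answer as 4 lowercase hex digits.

Key hex bytes 4f d7 1f bf 40 59 a2 is exactly B = 7 bytes: K' = 4f d7 1f bf 40 59 a2.
K' ⊕ ipad = 79 e1 29 89 76 6f 94.
Inner input = 79 e1 29 89 76 6f 94 ∥ 6f.
Inner hash: even-index sum = 428 mod 256 = 172; odd-index sum = 584 mod 256 = 72 → ac 48.

ac48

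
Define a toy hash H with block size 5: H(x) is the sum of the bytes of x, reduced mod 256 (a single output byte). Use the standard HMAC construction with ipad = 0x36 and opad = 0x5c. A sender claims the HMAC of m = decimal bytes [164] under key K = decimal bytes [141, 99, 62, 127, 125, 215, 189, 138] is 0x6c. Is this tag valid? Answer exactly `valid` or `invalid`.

Key decimal bytes [141, 99, 62, 127, 125, 215, 189, 138] = 8d 63 3e 7f 7d d7 bd 8a is 8 bytes > B = 5, so hash it first: H(key) = 48, then zero-pad to 5 bytes: K' = 48 00 00 00 00.
K' ⊕ ipad = 7e 36 36 36 36; K' ⊕ opad = 14 5c 5c 5c 5c.
Inner hash: sum = 126+54+54+54+54+164 = 506; mod 256 = 250 → fa.
Outer hash (recomputed tag): sum = 20+92+92+92+92+250 = 638; mod 256 = 126 → 7e.
Recomputed tag = 7e; claimed = 6c → mismatch.

invalid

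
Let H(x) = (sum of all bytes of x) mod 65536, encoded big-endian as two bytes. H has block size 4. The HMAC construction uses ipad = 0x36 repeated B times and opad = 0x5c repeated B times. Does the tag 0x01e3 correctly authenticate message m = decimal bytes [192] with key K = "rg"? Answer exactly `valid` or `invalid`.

Key "rg" = 72 67 is 2 bytes ≤ B = 4; zero-pad to 4 bytes: K' = 72 67 00 00.
K' ⊕ ipad = 44 51 36 36; K' ⊕ opad = 2e 3b 5c 5c.
Inner hash: sum = 68+81+54+54+192 = 449 → 01 c1.
Outer hash (recomputed tag): sum = 46+59+92+92+1+193 = 483 → 01 e3.
Recomputed tag = 01e3; claimed = 01e3 → match.

valid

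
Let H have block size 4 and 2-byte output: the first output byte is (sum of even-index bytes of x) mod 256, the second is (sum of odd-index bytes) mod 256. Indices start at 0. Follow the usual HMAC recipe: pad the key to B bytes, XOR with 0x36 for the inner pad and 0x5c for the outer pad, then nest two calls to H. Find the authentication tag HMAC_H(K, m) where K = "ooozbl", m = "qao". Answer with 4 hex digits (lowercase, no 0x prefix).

Key "ooozbl" = 6f 6f 6f 7a 62 6c is 6 bytes > B = 4, so hash it first: H(key) = 40 55, then zero-pad to 4 bytes: K' = 40 55 00 00.
K' ⊕ ipad = 76 63 36 36.  K' ⊕ opad = 1c 09 5c 5c.
Inner input = (K'⊕ipad) ∥ m = 76 63 36 36 ∥ 71 61 6f.
Inner hash: even-index sum = 396 mod 256 = 140; odd-index sum = 250 mod 256 = 250 → 8c fa.
Outer input = (K'⊕opad) ∥ inner = 1c 09 5c 5c ∥ 8c fa.
Outer hash (tag): even-index sum = 260 mod 256 = 4; odd-index sum = 351 mod 256 = 95 → 04 5f.

045f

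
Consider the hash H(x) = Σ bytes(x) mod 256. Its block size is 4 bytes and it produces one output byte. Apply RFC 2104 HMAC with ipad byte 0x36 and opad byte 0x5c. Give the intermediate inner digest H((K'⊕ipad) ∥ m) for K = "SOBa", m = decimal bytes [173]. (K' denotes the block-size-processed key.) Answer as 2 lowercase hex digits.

56

Key "SOBa" = 53 4f 42 61 is exactly B = 4 bytes: K' = 53 4f 42 61.
K' ⊕ ipad = 65 79 74 57.
Inner input = 65 79 74 57 ∥ ad.
Inner hash: sum = 101+121+116+87+173 = 598; mod 256 = 86 → 56.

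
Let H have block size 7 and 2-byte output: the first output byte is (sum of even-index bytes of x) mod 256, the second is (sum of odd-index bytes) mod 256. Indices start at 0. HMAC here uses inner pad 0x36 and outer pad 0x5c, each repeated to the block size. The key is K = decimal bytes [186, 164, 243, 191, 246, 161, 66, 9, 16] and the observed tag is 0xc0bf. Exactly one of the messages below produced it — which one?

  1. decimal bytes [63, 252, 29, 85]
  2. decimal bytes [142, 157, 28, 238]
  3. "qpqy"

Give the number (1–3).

1

Key decimal bytes [186, 164, 243, 191, 246, 161, 66, 9, 16] = ba a4 f3 bf f6 a1 42 09 10 is 9 bytes > B = 7, so hash it first: H(key) = f5 0d, then zero-pad to 7 bytes: K' = f5 0d 00 00 00 00 00.
K' ⊕ ipad = c3 3b 36 36 36 36 36; K' ⊕ opad = a9 51 5c 5c 5c 5c 5c.
m1: inner = H(c3 3b 36 36 36 36 36 3f fc 1d 55) = b6 03; tag = H(a9 51 5c 5c 5c 5c 5c b6 03) = c0bf ← matches
m2: inner = H(c3 3b 36 36 36 36 36 8e 9d 1c ee) = f0 51; tag = H(a9 51 5c 5c 5c 5c 5c f0 51) = 0ef9
m3: inner = H(c3 3b 36 36 36 36 36 71 70 71 79) = 4e 89; tag = H(a9 51 5c 5c 5c 5c 5c 4e 89) = 4657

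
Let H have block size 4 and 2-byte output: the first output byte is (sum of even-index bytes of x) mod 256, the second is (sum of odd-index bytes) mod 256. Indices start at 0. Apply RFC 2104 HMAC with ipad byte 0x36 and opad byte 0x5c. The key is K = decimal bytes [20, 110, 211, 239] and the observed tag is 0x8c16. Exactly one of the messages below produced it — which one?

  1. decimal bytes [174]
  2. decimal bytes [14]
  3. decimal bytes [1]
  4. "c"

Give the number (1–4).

Key decimal bytes [20, 110, 211, 239] = 14 6e d3 ef is exactly B = 4 bytes: K' = 14 6e d3 ef.
K' ⊕ ipad = 22 58 e5 d9; K' ⊕ opad = 48 32 8f b3.
m1: inner = H(22 58 e5 d9 ae) = b5 31; tag = H(48 32 8f b3 b5 31) = 8c16 ← matches
m2: inner = H(22 58 e5 d9 0e) = 15 31; tag = H(48 32 8f b3 15 31) = ec16
m3: inner = H(22 58 e5 d9 01) = 08 31; tag = H(48 32 8f b3 08 31) = df16
m4: inner = H(22 58 e5 d9 63) = 6a 31; tag = H(48 32 8f b3 6a 31) = 4116

1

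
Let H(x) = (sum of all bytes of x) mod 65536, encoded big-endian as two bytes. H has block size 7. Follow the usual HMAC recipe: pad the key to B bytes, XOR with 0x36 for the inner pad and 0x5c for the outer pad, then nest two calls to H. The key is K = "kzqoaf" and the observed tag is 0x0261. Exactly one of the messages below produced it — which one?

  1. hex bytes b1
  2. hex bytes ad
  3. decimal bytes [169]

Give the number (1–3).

Key "kzqoaf" = 6b 7a 71 6f 61 66 is 6 bytes ≤ B = 7; zero-pad to 7 bytes: K' = 6b 7a 71 6f 61 66 00.
K' ⊕ ipad = 5d 4c 47 59 57 50 36; K' ⊕ opad = 37 26 2d 33 3d 3a 5c.
m1: inner = H(5d 4c 47 59 57 50 36 b1) = 02 d7; tag = H(37 26 2d 33 3d 3a 5c 02 d7) = 0269
m2: inner = H(5d 4c 47 59 57 50 36 ad) = 02 d3; tag = H(37 26 2d 33 3d 3a 5c 02 d3) = 0265
m3: inner = H(5d 4c 47 59 57 50 36 a9) = 02 cf; tag = H(37 26 2d 33 3d 3a 5c 02 cf) = 0261 ← matches

3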